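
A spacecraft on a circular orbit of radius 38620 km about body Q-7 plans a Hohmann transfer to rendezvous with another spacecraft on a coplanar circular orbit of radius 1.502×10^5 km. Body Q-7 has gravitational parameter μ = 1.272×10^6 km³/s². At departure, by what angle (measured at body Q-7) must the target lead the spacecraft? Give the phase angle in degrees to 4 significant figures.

φ = 90.30°

Semi-major axis of the transfer orbit: a_t = (38620 + 1.502×10^5)/2 = 94410 km.
Transfer time t = π√(a_t³/μ) = 80804 s.
The target's mean motion on its circular orbit is ω₂ = √(μ/r₂³) = 1.9375×10^-5 rad/s.
Angle swept by the target during transfer: ω₂·t = 1.5656 rad = 89.70°.
The spacecraft traverses 180° on the transfer ellipse, so the target must lead by 180° − 89.70° = 90.30°.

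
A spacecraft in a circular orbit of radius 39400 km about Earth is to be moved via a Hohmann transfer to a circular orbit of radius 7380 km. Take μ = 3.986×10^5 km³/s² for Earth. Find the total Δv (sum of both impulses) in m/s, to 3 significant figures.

The Hohmann ellipse has a_t = (r₁ + r₂)/2 = 23390 km.
At r₁ the circular-orbit speed is v₁ = √(μ/r₁) = 3.181 km/s.
Transfer-orbit speed at r₁ (v² = μ(2/r − 1/a)): v_a = √[μ(2/r₁ − 1/a_t)] = 1.787 km/s.
First burn Δv₁ = |v_a − v₁| = 1.394 km/s.
At r₂, v₂ = √(μ/r₂) = 7.349 km/s.
Transfer-orbit speed at r₂: v_p = √[μ(2/r₂ − 1/a_t)] = 9.538 km/s.
Second burn Δv₂ = |v₂ − v_p| = 2.189 km/s.
Δv = Δv₁ + Δv₂ = 1.394 + 2.189 = 3.583 km/s.

Δv = 3580 m/s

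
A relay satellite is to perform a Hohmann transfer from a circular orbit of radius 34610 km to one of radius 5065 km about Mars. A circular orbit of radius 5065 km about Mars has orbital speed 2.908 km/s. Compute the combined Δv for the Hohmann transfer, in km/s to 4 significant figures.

From the circular-orbit relation v² = μ/r at r = 5065 km: μ = v²r = (2.908)² × 5065 = 42832.0 km³/s².
Transfer-ellipse semi-major axis a_t = (r₁ + r₂)/2 = (34610 + 5065)/2 = 19837.5 km.
Circular speed at r₁: v₁ = √(μ/r₁) = √(42832.0/34610) = 1.11246 km/s.
Transfer-orbit speed at r₁ (v² = μ(2/r − 1/a)): v_a = √[μ(2/r₁ − 1/a_t)] = 0.562121 km/s.
First burn Δv₁ = |v_a − v₁| = 0.5503 km/s.
At r₂, v₂ = √(μ/r₂) = 2.9080 km/s.
Transfer-orbit speed at r₂: v_p = √[μ(2/r₂ − 1/a_t)] = 3.8411 km/s.
Second burn Δv₂ = |v₂ − v_p| = 0.9331 km/s.
Total Δv = Δv₁ + Δv₂ = 1.483 km/s.

Δv = 1.483 km/s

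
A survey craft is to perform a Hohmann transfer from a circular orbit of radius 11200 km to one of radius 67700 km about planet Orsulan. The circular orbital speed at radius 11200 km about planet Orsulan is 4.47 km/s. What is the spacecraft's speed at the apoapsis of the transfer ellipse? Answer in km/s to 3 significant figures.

From the circular-orbit relation v² = μ/r at r = 11200 km: μ = v²r = (4.47)² × 11200 = 2.23786×10^5 km³/s².
Transfer-ellipse semi-major axis a_t = (r₁ + r₂)/2 = (11200 + 67700)/2 = 39450 km.
The apoapsis of the transfer ellipse is at r = 67700 km.
Vis-viva: v = √[μ(2/r − 1/a_t)] = √[2.23786×10^5 × (2/67700 − 1/39450)] = 0.9687 km/s.

v = 0.969 km/s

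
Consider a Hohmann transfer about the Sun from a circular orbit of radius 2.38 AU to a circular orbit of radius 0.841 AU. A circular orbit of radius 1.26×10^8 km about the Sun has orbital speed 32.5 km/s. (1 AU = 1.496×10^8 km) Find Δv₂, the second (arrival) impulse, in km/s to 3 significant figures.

From the circular-orbit relation v² = μ/r at r = 1.26×10^8 km: μ = v²r = (32.5)² × 1.26×10^8 = 1.33088×10^11 km³/s².
In km: r₁ = 2.38 × 1.496×10^8 = 3.56048×10^8 km; r₂ = 0.841 × 1.496×10^8 = 1.258136×10^8 km.
The Hohmann ellipse has a_t = (r₁ + r₂)/2 = 2.409308×10^8 km.
Circular speed at r = 1.258136×10^8 km: v_c = √(μ/r) = 32.524 km/s.
Transfer-orbit speed at the same r (vis-viva, a = a_t): v_t = √[μ(2/r − 1/a_t)] = 39.538 km/s.
Δv₂ = |v_t − v_c| = |39.538 − 32.524| = 7.014 km/s.

Δv₂ = 7.01 km/s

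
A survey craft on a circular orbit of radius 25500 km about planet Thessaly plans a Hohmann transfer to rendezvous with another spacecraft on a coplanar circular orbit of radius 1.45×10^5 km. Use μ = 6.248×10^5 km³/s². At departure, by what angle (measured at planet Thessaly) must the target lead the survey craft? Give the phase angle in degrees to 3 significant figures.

φ = 98.9°

Transfer-ellipse semi-major axis a_t = (r₁ + r₂)/2 = (25500 + 1.450×10^5)/2 = 85250 km.
The half-period of the transfer ellipse is t = π√(a_t³/μ) = 98928 s.
Target angular speed ω₂ = √(μ/r₂³) = 1.4316×10^-5 rad/s.
Angle swept by the target during transfer: ω₂·t = 1.41625 rad = 81.145°.
The survey craft traverses 180° on the transfer ellipse, so the target must lead by 180° − 81.145° = 98.9°.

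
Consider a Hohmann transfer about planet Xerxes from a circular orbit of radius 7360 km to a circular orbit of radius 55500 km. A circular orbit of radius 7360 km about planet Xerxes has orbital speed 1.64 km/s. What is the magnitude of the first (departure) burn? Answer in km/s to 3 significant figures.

From the circular-orbit relation v² = μ/r at r = 7360 km: μ = v²r = (1.64)² × 7360 = 19795.5 km³/s².
The Hohmann ellipse has a_t = (r₁ + r₂)/2 = 31430 km.
On the circular orbit at r = 7360 km, v_c = √(μ/r) = 1.6400 km/s.
Transfer-orbit speed at the same r (vis-viva, a = a_t): v_t = √[μ(2/r − 1/a_t)] = 2.1793 km/s.
Δv₁ = |v_t − v_c| = |2.1793 − 1.6400| = 0.5393 km/s.

Δv₁ = 0.539 km/s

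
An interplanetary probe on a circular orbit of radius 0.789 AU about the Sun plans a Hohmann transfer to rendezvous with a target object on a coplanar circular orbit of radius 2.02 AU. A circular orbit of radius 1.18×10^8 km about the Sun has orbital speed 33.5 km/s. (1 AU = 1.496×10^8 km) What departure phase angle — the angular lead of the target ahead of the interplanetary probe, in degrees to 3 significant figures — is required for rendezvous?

φ = 75.6°

From the circular-orbit relation v² = μ/r at r = 1.18×10^8 km: μ = v²r = (33.5)² × 1.18×10^8 = 1.32426×10^11 km³/s².
In km: r₁ = 0.789 × 1.496×10^8 = 1.180344×10^8 km; r₂ = 2.02 × 1.496×10^8 = 3.02192×10^8 km.
Transfer-ellipse semi-major axis a_t = (r₁ + r₂)/2 = (1.180344×10^8 + 3.02192×10^8)/2 = 2.101132×10^8 km.
Transfer time t = π√(a_t³/μ) = 2.6293×10^7 s.
The target's mean motion on its circular orbit is ω₂ = √(μ/r₂³) = 6.9273×10^-8 rad/s.
Angle swept by the target during transfer: ω₂·t = 1.8214 rad = 104.4°.
Arrival is 180° from departure on the ellipse, so φ = 180° − 104.4° = 75.6°.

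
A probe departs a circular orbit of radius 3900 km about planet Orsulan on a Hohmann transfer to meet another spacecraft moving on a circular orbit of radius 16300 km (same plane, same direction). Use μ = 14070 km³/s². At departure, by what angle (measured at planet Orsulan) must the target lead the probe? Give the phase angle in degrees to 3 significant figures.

Semi-major axis of the transfer orbit: a_t = (3900 + 16300)/2 = 10100 km.
Transfer time t = π√(a_t³/μ) = 26883.4 s.
Target angular speed ω₂ = √(μ/r₂³) = 5.69988×10^-5 rad/s.
Angle swept by the target during transfer: ω₂·t = 1.53232 rad = 87.80°.
Arrival is 180° from departure on the ellipse, so φ = 180° − 87.80° = 92.2°.

φ = 92.2°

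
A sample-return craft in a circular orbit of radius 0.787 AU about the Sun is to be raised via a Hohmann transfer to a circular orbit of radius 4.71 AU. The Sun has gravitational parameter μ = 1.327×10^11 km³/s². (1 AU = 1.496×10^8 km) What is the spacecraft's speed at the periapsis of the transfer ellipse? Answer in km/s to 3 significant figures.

In km: r₁ = 0.787 × 1.496×10^8 = 1.177352×10^8 km; r₂ = 4.71 × 1.496×10^8 = 7.04616×10^8 km.
Semi-major axis of the transfer orbit: a_t = (1.177352×10^8 + 7.04616×10^8)/2 = 4.111756×10^8 km.
At periapsis, r = 1.177352×10^8 km.
Vis-viva: v = √[μ(2/r − 1/a_t)] = √[1.327×10^11 × (2/1.177352×10^8 − 1/4.111756×10^8)] = 43.95 km/s.

v = 43.9 km/s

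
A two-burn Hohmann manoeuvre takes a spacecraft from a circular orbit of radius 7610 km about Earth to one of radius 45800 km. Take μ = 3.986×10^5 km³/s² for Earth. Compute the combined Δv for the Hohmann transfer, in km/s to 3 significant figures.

Transfer-ellipse semi-major axis a_t = (r₁ + r₂)/2 = (7610 + 45800)/2 = 26705 km.
At r₁ the circular-orbit speed is v₁ = √(μ/r₁) = 7.237 km/s.
Transfer-orbit speed at r₁ (v² = μ(2/r − 1/a)): v_p = √[μ(2/r₁ − 1/a_t)] = 9.478 km/s.
First burn Δv₁ = |v_p − v₁| = 2.241 km/s.
Circular speed at r₂: v₂ = √(μ/r₂) = 2.950 km/s.
Transfer-orbit speed at r₂: v_a = √[μ(2/r₂ − 1/a_t)] = 1.575 km/s.
Second burn Δv₂ = |v₂ − v_a| = 1.375 km/s.
Δv = Δv₁ + Δv₂ = 2.241 + 1.375 = 3.616 km/s.

Δv = 3.62 km/s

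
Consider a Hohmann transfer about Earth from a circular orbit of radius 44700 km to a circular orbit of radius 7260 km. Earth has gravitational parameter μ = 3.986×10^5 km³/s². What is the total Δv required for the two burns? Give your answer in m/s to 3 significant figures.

Transfer-ellipse semi-major axis a_t = (r₁ + r₂)/2 = (44700 + 7260)/2 = 25980 km.
Circular speed at r₁: v₁ = √(μ/r₁) = √(3.986×10^5/44700) = 2.9862 km/s.
Transfer-orbit speed at r₁ (v² = μ(2/r − 1/a)): v_a = √[μ(2/r₁ − 1/a_t)] = 1.5786 km/s.
First burn Δv₁ = |v_a − v₁| = 1.4076 km/s.
At r₂, v₂ = √(μ/r₂) = 7.4097 km/s.
Transfer-orbit speed at r₂: v_p = √[μ(2/r₂ − 1/a_t)] = 9.7193 km/s.
Second burn Δv₂ = |v₂ − v_p| = 2.3096 km/s.
Δv = Δv₁ + Δv₂ = 1.4076 + 2.3096 = 3.717 km/s.

Δv = 3720 m/s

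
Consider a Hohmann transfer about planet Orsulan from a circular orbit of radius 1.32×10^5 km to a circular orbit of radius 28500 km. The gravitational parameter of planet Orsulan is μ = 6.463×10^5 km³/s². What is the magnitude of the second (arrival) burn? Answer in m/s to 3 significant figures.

Transfer-ellipse semi-major axis a_t = (r₁ + r₂)/2 = (1.320×10^5 + 28500)/2 = 80250 km.
On the circular orbit at r = 28500 km, v_c = √(μ/r) = 4.762 km/s.
Transfer-orbit speed at the same r (vis-viva, a = a_t): v_t = √[μ(2/r − 1/a_t)] = 6.107 km/s.
Δv₂ = |v_t − v_c| = |6.107 − 4.762| = 1.345 km/s.

Δv₂ = 1350 m/s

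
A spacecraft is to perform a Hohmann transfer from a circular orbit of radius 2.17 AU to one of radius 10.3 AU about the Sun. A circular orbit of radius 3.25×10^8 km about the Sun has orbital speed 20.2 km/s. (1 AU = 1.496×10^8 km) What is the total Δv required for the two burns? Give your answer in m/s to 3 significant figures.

From the circular-orbit relation v² = μ/r at r = 3.25×10^8 km: μ = v²r = (20.2)² × 3.25×10^8 = 1.32613×10^11 km³/s².
In km: r₁ = 2.17 × 1.496×10^8 = 3.24632×10^8 km; r₂ = 10.3 × 1.496×10^8 = 1.54088×10^9 km.
Semi-major axis of the transfer orbit: a_t = (3.24632×10^8 + 1.54088×10^9)/2 = 9.32756×10^8 km.
At r₁ the circular-orbit speed is v₁ = √(μ/r₁) = 20.2114 km/s.
Transfer-orbit speed at r₁ (vis-viva equation): v_p = √[μ(2/r₁ − 1/a_t)] = 25.9775 km/s.
First burn Δv₁ = |v_p − v₁| = 5.766 km/s.
At r₂, v₂ = √(μ/r₂) = 9.277 km/s.
Transfer-orbit speed at r₂: v_a = √[μ(2/r₂ − 1/a_t)] = 5.473 km/s.
Second burn Δv₂ = |v₂ − v_a| = 3.804 km/s.
Total Δv = Δv₁ + Δv₂ = 9.570 km/s.

Δv = 9570 m/s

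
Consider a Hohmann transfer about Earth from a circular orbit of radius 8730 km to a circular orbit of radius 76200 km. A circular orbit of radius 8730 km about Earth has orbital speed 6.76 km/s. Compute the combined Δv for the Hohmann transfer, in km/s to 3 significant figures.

Δv = 3.55 km/s

From the circular-orbit relation v² = μ/r at r = 8730 km: μ = v²r = (6.76)² × 8730 = 3.98940×10^5 km³/s².
Semi-major axis of the transfer orbit: a_t = (8730 + 76200)/2 = 42465 km.
At r₁ the circular-orbit speed is v₁ = √(μ/r₁) = 6.760 km/s.
On the transfer ellipse at r₁, vis-viva equation gives v_p = √[μ(2/r₁ − 1/a_t)] = 9.055 km/s.
First burn Δv₁ = |v_p − v₁| = 2.295 km/s.
Circular speed at r₂: v₂ = √(μ/r₂) = 2.288 km/s.
Transfer-orbit speed at r₂: v_a = √[μ(2/r₂ − 1/a_t)] = 1.037 km/s.
Second burn Δv₂ = |v₂ − v_a| = 1.251 km/s.
Total Δv = Δv₁ + Δv₂ = 3.546 km/s.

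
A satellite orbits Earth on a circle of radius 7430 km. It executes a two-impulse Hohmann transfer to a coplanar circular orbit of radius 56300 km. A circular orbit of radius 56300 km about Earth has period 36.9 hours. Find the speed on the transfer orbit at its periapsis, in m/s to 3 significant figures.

v = 9740 m/s

From Kepler's third law T² = 4π²r³/μ at r = 56300 km, T = 36.9 hours = 36.9 × 3600 s = 1.3284×10^5 s: μ = 4π²r³/T² = 3.99234×10^5 km³/s².
Semi-major axis of the transfer orbit: a_t = (7430 + 56300)/2 = 31865 km.
The periapsis of the transfer ellipse is at r = 7430 km.
From the vis-viva equation, v = √[μ(2/r − 1/a_t)] = 9.744 km/s.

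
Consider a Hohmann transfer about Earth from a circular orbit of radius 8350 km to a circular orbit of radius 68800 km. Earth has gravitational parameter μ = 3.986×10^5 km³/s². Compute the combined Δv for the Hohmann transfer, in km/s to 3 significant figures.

Δv = 3.61 km/s

Transfer-ellipse semi-major axis a_t = (r₁ + r₂)/2 = (8350 + 68800)/2 = 38575 km.
At r₁ the circular-orbit speed is v₁ = √(μ/r₁) = 6.909 km/s.
On the transfer ellipse at r₁, v² = μ(2/r − 1/a) gives v_p = √[μ(2/r₁ − 1/a_t)] = 9.227 km/s.
First burn Δv₁ = |v_p − v₁| = 2.318 km/s.
At r₂, v₂ = √(μ/r₂) = 2.407 km/s.
Transfer-orbit speed at r₂: v_a = √[μ(2/r₂ − 1/a_t)] = 1.120 km/s.
Second burn Δv₂ = |v₂ − v_a| = 1.287 km/s.
Total Δv = Δv₁ + Δv₂ = 3.605 km/s.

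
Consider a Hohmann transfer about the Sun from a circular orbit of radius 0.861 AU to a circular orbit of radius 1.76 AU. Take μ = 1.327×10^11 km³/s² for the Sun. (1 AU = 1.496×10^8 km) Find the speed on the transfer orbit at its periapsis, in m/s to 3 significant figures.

v = 37200 m/s

In km: r₁ = 0.861 × 1.496×10^8 = 1.288056×10^8 km; r₂ = 1.76 × 1.496×10^8 = 2.63296×10^8 km.
Transfer-ellipse semi-major axis a_t = (r₁ + r₂)/2 = (1.288056×10^8 + 2.63296×10^8)/2 = 1.960508×10^8 km.
The periapsis of the transfer ellipse is at r = 1.288056×10^8 km.
From the vis-viva equation, v = √[μ(2/r − 1/a_t)] = 37.20 km/s.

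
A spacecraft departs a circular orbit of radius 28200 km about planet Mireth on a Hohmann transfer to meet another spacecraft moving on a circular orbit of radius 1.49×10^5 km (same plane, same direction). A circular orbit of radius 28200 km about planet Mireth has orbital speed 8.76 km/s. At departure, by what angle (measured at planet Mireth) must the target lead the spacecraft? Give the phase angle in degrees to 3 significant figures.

From the circular-orbit relation v² = μ/r at r = 28200 km: μ = v²r = (8.76)² × 28200 = 2.16400×10^6 km³/s².
Semi-major axis of the transfer orbit: a_t = (28200 + 1.490×10^5)/2 = 88600 km.
The half-period of the transfer ellipse is t = π√(a_t³/μ) = 56321.2 s.
The target's mean motion on its circular orbit is ω₂ = √(μ/r₂³) = 2.55770×10^-5 rad/s.
Angle swept by the target during transfer: ω₂·t = 1.44053 rad = 82.54°.
The spacecraft traverses 180° on the transfer ellipse, so the target must lead by 180° − 82.54° = 97.5°.

φ = 97.5°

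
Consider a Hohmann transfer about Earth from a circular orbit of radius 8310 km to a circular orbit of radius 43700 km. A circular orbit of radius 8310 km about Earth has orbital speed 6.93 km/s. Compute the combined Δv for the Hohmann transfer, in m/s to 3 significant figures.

Δv = 3370 m/s

From the circular-orbit relation v² = μ/r at r = 8310 km: μ = v²r = (6.93)² × 8310 = 3.99087×10^5 km³/s².
Semi-major axis of the transfer orbit: a_t = (8310 + 43700)/2 = 26005 km.
Circular speed at r₁: v₁ = √(μ/r₁) = √(3.99087×10^5/8310) = 6.930 km/s.
Transfer-orbit speed at r₁ (vis-viva): v_p = √[μ(2/r₁ − 1/a_t)] = 8.983 km/s.
First burn Δv₁ = |v_p − v₁| = 2.053 km/s.
At r₂, v₂ = √(μ/r₂) = 3.022 km/s.
Transfer-orbit speed at r₂: v_a = √[μ(2/r₂ − 1/a_t)] = 1.708 km/s.
Second burn Δv₂ = |v₂ − v_a| = 1.314 km/s.
Δv = Δv₁ + Δv₂ = 2.053 + 1.314 = 3.367 km/s.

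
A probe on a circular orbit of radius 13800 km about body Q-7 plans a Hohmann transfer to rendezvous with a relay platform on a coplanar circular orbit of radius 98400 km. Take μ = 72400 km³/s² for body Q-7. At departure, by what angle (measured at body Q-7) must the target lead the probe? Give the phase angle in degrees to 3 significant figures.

φ = 103°

Transfer-ellipse semi-major axis a_t = (r₁ + r₂)/2 = (13800 + 98400)/2 = 56100 km.
Transfer time t = π√(a_t³/μ) = 1.5514×10^5 s.
Target angular speed ω₂ = √(μ/r₂³) = 8.7172×10^-6 rad/s.
Angle swept by the target during transfer: ω₂·t = 1.3524 rad = 77.49°.
The probe traverses 180° on the transfer ellipse, so the target must lead by 180° − 77.49° = 103°.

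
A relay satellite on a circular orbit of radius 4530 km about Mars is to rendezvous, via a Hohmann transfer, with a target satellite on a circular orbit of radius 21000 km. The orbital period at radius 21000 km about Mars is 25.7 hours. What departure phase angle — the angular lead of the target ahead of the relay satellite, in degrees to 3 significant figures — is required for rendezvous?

φ = 94.7°

From Kepler's third law T² = 4π²r³/μ at r = 21000 km, T = 25.7 hours = 25.7 × 3600 s = 92520 s: μ = 4π²r³/T² = 42711.7 km³/s².
Semi-major axis of the transfer orbit: a_t = (4530 + 21000)/2 = 12765 km.
The half-period of the transfer ellipse is t = π√(a_t³/μ) = 21920 s.
Target angular speed ω₂ = √(μ/r₂³) = 6.791×10^-5 rad/s.
Angle swept by the target during transfer: ω₂·t = 1.489 rad = 85.31°.
The relay satellite traverses 180° on the transfer ellipse, so the target must lead by 180° − 85.31° = 94.7°.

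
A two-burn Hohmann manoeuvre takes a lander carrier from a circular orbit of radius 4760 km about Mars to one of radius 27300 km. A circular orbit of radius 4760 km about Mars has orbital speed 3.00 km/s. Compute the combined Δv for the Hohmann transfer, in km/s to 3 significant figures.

From the circular-orbit relation v² = μ/r at r = 4760 km: μ = v²r = (3.00)² × 4760 = 42840.0 km³/s².
Semi-major axis of the transfer orbit: a_t = (4760 + 27300)/2 = 16030 km.
Circular speed at r₁: v₁ = √(μ/r₁) = √(42840.0/4760) = 3.000 km/s.
On the transfer ellipse at r₁, vis-viva equation gives v_p = √[μ(2/r₁ − 1/a_t)] = 3.915 km/s.
First burn Δv₁ = |v_p − v₁| = 0.9150 km/s.
Circular speed at r₂: v₂ = √(μ/r₂) = 1.2527 km/s.
Transfer-orbit speed at r₂: v_a = √[μ(2/r₂ − 1/a_t)] = 0.68262 km/s.
Second burn Δv₂ = |v₂ − v_a| = 0.5701 km/s.
Δv = Δv₁ + Δv₂ = 0.9150 + 0.5701 = 1.485 km/s.

Δv = 1.49 km/s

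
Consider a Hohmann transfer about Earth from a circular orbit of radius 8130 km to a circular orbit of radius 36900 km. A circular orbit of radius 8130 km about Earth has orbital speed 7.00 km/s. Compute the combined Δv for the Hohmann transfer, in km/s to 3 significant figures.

From the circular-orbit relation v² = μ/r at r = 8130 km: μ = v²r = (7.00)² × 8130 = 3.98370×10^5 km³/s².
Transfer-ellipse semi-major axis a_t = (r₁ + r₂)/2 = (8130 + 36900)/2 = 22515 km.
At r₁ the circular-orbit speed is v₁ = √(μ/r₁) = 7.0000 km/s.
Transfer-orbit speed at r₁ (vis-viva equation): v_p = √[μ(2/r₁ − 1/a_t)] = 8.9614 km/s.
First burn Δv₁ = |v_p − v₁| = 1.9614 km/s.
Circular speed at r₂: v₂ = √(μ/r₂) = 3.2857 km/s.
Transfer-orbit speed at r₂: v_a = √[μ(2/r₂ − 1/a_t)] = 1.9744 km/s.
Second burn Δv₂ = |v₂ − v_a| = 1.3113 km/s.
Total Δv = Δv₁ + Δv₂ = 3.273 km/s.

Δv = 3.27 km/s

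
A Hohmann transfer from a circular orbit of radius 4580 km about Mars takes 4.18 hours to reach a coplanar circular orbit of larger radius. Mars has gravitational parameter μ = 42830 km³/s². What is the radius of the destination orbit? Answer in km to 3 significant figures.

r₂ = 15300 km

Transfer time t = 4.18 hours = 15048 s, and t = π√(a_t³/μ).
So a_t = (μ t²/π²)^(1/3) = (42830 × (15048)² / π²)^(1/3) = 9941.9 km.
Since a_t = (r₁ + r₂)/2, r₂ = 2a_t − r₁ = 2×9941.9 − 4580 = 15303.8 km.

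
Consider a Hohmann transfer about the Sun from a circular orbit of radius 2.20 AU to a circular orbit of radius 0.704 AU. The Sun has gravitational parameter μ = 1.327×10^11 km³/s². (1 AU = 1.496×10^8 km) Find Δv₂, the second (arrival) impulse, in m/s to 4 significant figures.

Δv₂ = 8197 m/s

In km: r₁ = 2.20 × 1.496×10^8 = 3.2912×10^8 km; r₂ = 0.704 × 1.496×10^8 = 1.053184×10^8 km.
Semi-major axis of the transfer orbit: a_t = (3.2912×10^8 + 1.053184×10^8)/2 = 2.172192×10^8 km.
On the circular orbit at r = 1.053184×10^8 km, v_c = √(μ/r) = 35.496 km/s.
Transfer-orbit speed at the same r (vis-viva, a = a_t): v_t = √[μ(2/r − 1/a_t)] = 43.693 km/s.
Δv₂ = |v_t − v_c| = |43.693 − 35.496| = 8.197 km/s.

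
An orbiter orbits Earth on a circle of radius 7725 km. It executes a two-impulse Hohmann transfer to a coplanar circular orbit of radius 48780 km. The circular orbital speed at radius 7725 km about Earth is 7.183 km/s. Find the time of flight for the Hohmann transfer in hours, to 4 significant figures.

From the circular-orbit relation v² = μ/r at r = 7725 km: μ = v²r = (7.183)² × 7725 = 3.98575×10^5 km³/s².
The Hohmann ellipse has a_t = (r₁ + r₂)/2 = 28252.5 km.
By Kepler's third law the transfer-orbit period is T = 2π√(a_t³/μ), so t = T/2 = 23630 s.
Converting: 23630 s ÷ 3600 s/hour = 6.564 hours.

t = 6.564 hours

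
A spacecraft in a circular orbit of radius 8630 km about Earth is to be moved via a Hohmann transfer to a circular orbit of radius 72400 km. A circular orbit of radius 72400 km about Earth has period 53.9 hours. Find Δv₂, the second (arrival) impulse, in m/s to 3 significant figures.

Δv₂ = 1260 m/s

From Kepler's third law T² = 4π²r³/μ at r = 72400 km, T = 53.9 hours = 53.9 × 3600 s = 1.9404×10^5 s: μ = 4π²r³/T² = 3.97917×10^5 km³/s².
Semi-major axis of the transfer orbit: a_t = (8630 + 72400)/2 = 40515 km.
Circular speed at r = 72400 km: v_c = √(μ/r) = 2.344 km/s.
Transfer-orbit speed at the same r (vis-viva, a = a_t): v_t = √[μ(2/r − 1/a_t)] = 1.082 km/s.
Δv₂ = |v_t − v_c| = |1.082 − 2.344| = 1.262 km/s.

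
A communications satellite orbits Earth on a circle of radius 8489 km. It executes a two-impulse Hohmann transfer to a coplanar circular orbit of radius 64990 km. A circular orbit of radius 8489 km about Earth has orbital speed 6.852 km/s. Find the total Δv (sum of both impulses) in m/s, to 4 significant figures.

Δv = 3547 m/s

From the circular-orbit relation v² = μ/r at r = 8489 km: μ = v²r = (6.852)² × 8489 = 3.98558×10^5 km³/s².
Transfer-ellipse semi-major axis a_t = (r₁ + r₂)/2 = (8489 + 64990)/2 = 36739.5 km.
Circular speed at r₁: v₁ = √(μ/r₁) = √(3.98558×10^5/8489) = 6.852 km/s.
Transfer-orbit speed at r₁ (vis-viva equation): v_p = √[μ(2/r₁ − 1/a_t)] = 9.113 km/s.
First burn Δv₁ = |v_p − v₁| = 2.261 km/s.
Circular speed at r₂: v₂ = √(μ/r₂) = 2.476 km/s.
Transfer-orbit speed at r₂: v_a = √[μ(2/r₂ − 1/a_t)] = 1.190 km/s.
Second burn Δv₂ = |v₂ − v_a| = 1.286 km/s.
Δv = Δv₁ + Δv₂ = 2.261 + 1.286 = 3.547 km/s.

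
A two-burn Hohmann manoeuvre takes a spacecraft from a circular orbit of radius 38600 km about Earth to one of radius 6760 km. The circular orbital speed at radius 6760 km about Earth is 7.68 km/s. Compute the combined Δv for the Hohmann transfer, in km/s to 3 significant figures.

Δv = 3.80 km/s

From the circular-orbit relation v² = μ/r at r = 6760 km: μ = v²r = (7.68)² × 6760 = 3.98721×10^5 km³/s².
The Hohmann ellipse has a_t = (r₁ + r₂)/2 = 22680 km.
Circular speed at r₁: v₁ = √(μ/r₁) = √(3.98721×10^5/38600) = 3.2140 km/s.
Transfer-orbit speed at r₁ (vis-viva equation): v_a = √[μ(2/r₁ − 1/a_t)] = 1.7547 km/s.
First burn Δv₁ = |v_a − v₁| = 1.45930 km/s.
Circular speed at r₂: v₂ = √(μ/r₂) = 7.680000 km/s.
Transfer-orbit speed at r₂: v_p = √[μ(2/r₂ − 1/a_t)] = 10.01921 km/s.
Second burn Δv₂ = |v₂ − v_p| = 2.33921 km/s.
Total Δv = Δv₁ + Δv₂ = 3.799 km/s.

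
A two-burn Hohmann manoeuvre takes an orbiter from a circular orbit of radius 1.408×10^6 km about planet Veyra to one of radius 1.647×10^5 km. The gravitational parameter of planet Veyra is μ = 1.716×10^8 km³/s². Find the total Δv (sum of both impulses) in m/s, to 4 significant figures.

Semi-major axis of the transfer orbit: a_t = (1.408×10^6 + 1.647×10^5)/2 = 7.8635×10^5 km.
At r₁ the circular-orbit speed is v₁ = √(μ/r₁) = 11.0397 km/s.
On the transfer ellipse at r₁, vis-viva gives v_a = √[μ(2/r₁ − 1/a_t)] = 5.05238 km/s.
First burn Δv₁ = |v_a − v₁| = 5.987 km/s.
At r₂, v₂ = √(μ/r₂) = 32.28 km/s.
Transfer-orbit speed at r₂: v_p = √[μ(2/r₂ − 1/a_t)] = 43.19 km/s.
Second burn Δv₂ = |v₂ − v_p| = 10.91 km/s.
Δv = Δv₁ + Δv₂ = 5.987 + 10.91 = 16.90 km/s.

Δv = 16900 m/s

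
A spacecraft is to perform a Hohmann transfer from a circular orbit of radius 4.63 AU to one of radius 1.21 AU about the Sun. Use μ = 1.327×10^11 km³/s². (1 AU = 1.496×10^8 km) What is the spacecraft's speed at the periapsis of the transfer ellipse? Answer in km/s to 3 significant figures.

v = 34.1 km/s

In km: r₁ = 4.63 × 1.496×10^8 = 6.92648×10^8 km; r₂ = 1.21 × 1.496×10^8 = 1.81016×10^8 km.
Transfer-ellipse semi-major axis a_t = (r₁ + r₂)/2 = (6.92648×10^8 + 1.81016×10^8)/2 = 4.36832×10^8 km.
The periapsis of the transfer ellipse is at r = 1.81016×10^8 km.
Vis-viva: v = √[μ(2/r − 1/a_t)] = √[1.327×10^11 × (2/1.81016×10^8 − 1/4.36832×10^8)] = 34.09 km/s.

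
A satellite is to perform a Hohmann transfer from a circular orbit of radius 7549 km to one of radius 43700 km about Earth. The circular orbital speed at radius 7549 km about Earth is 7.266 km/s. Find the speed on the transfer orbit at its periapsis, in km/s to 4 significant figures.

v = 9.489 km/s

From the circular-orbit relation v² = μ/r at r = 7549 km: μ = v²r = (7.266)² × 7549 = 3.98548×10^5 km³/s².
Transfer-ellipse semi-major axis a_t = (r₁ + r₂)/2 = (7549 + 43700)/2 = 25624.5 km.
At periapsis, r = 7549 km.
Applying v² = μ(2/r − 1/a_t): v = 9.489 km/s.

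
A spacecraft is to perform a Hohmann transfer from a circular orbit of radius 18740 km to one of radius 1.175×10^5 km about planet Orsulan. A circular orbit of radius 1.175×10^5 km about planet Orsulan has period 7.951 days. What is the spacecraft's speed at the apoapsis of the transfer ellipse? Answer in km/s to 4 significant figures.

From Kepler's third law T² = 4π²r³/μ at r = 1.175×10^5 km, T = 7.951 days = 7.951 × 86400 s = 6.869664×10^5 s: μ = 4π²r³/T² = 1.35707×10^5 km³/s².
Transfer-ellipse semi-major axis a_t = (r₁ + r₂)/2 = (18740 + 1.175×10^5)/2 = 68120 km.
The apoapsis of the transfer ellipse is at r = 1.175×10^5 km.
Vis-viva: v = √[μ(2/r − 1/a_t)] = √[1.35707×10^5 × (2/1.175×10^5 − 1/68120)] = 0.5637 km/s.

v = 0.5637 km/s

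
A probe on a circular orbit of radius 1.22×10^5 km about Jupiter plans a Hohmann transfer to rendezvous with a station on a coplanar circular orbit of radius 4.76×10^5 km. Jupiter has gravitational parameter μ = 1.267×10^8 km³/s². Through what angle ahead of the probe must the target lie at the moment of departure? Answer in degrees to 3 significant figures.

Semi-major axis of the transfer orbit: a_t = (1.220×10^5 + 4.760×10^5)/2 = 2.990×10^5 km.
The half-period of the transfer ellipse is t = π√(a_t³/μ) = 45630 s.
The target's mean motion on its circular orbit is ω₂ = √(μ/r₂³) = 3.428×10^-5 rad/s.
Angle swept by the target during transfer: ω₂·t = 1.564 rad = 89.61°.
Arrival is 180° from departure on the ellipse, so φ = 180° − 89.61° = 90.4°.

φ = 90.4°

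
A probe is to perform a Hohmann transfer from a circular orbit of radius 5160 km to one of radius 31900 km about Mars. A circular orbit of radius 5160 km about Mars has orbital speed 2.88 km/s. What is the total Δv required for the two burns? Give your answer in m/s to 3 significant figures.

Δv = 1450 m/s

From the circular-orbit relation v² = μ/r at r = 5160 km: μ = v²r = (2.88)² × 5160 = 42799.1 km³/s².
Semi-major axis of the transfer orbit: a_t = (5160 + 31900)/2 = 18530 km.
At r₁ the circular-orbit speed is v₁ = √(μ/r₁) = 2.8800 km/s.
On the transfer ellipse at r₁, vis-viva gives v_p = √[μ(2/r₁ − 1/a_t)] = 3.7788 km/s.
First burn Δv₁ = |v_p − v₁| = 0.8988 km/s.
Circular speed at r₂: v₂ = √(μ/r₂) = 1.1583 km/s.
Transfer-orbit speed at r₂: v_a = √[μ(2/r₂ − 1/a_t)] = 0.61124 km/s.
Second burn Δv₂ = |v₂ − v_a| = 0.5471 km/s.
Δv = Δv₁ + Δv₂ = 0.8988 + 0.5471 = 1.446 km/s.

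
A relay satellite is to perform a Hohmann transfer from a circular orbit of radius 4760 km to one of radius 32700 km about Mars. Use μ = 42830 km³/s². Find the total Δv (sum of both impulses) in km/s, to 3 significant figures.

Semi-major axis of the transfer orbit: a_t = (4760 + 32700)/2 = 18730 km.
At r₁ the circular-orbit speed is v₁ = √(μ/r₁) = 2.99965 km/s.
Transfer-orbit speed at r₁ (v² = μ(2/r − 1/a)): v_p = √[μ(2/r₁ − 1/a_t)] = 3.96347 km/s.
First burn Δv₁ = |v_p − v₁| = 0.9638 km/s.
Circular speed at r₂: v₂ = √(μ/r₂) = 1.14446 km/s.
Transfer-orbit speed at r₂: v_a = √[μ(2/r₂ − 1/a_t)] = 0.576945 km/s.
Second burn Δv₂ = |v₂ − v_a| = 0.5675 km/s.
Total Δv = Δv₁ + Δv₂ = 1.531 km/s.

Δv = 1.53 km/s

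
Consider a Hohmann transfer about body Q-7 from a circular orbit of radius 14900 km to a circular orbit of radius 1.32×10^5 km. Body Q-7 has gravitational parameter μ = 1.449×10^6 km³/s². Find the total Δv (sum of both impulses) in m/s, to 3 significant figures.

Δv = 5180 m/s

The Hohmann ellipse has a_t = (r₁ + r₂)/2 = 73450 km.
Circular speed at r₁: v₁ = √(μ/r₁) = √(1.449×10^6/14900) = 9.861 km/s.
On the transfer ellipse at r₁, vis-viva equation gives v_p = √[μ(2/r₁ − 1/a_t)] = 13.22 km/s.
First burn Δv₁ = |v_p − v₁| = 3.359 km/s.
Circular speed at r₂: v₂ = √(μ/r₂) = 3.313 km/s.
Transfer-orbit speed at r₂: v_a = √[μ(2/r₂ − 1/a_t)] = 1.492 km/s.
Second burn Δv₂ = |v₂ − v_a| = 1.821 km/s.
Δv = Δv₁ + Δv₂ = 3.359 + 1.821 = 5.180 km/s.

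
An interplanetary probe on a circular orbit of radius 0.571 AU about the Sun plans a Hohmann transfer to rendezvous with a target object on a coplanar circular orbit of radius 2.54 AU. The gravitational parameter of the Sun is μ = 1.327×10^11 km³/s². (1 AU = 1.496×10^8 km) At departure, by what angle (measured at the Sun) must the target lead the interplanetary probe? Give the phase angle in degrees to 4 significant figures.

φ = 93.74°

In km: r₁ = 0.571 × 1.496×10^8 = 8.54216×10^7 km; r₂ = 2.54 × 1.496×10^8 = 3.79984×10^8 km.
Semi-major axis of the transfer orbit: a_t = (8.54216×10^7 + 3.79984×10^8)/2 = 2.327028×10^8 km.
Transfer time t = π√(a_t³/μ) = 3.0614×10^7 s.
Target angular speed ω₂ = √(μ/r₂³) = 4.9180×10^-8 rad/s.
Angle swept by the target during transfer: ω₂·t = 1.5056 rad = 86.26°.
The interplanetary probe traverses 180° on the transfer ellipse, so the target must lead by 180° − 86.26° = 93.74°.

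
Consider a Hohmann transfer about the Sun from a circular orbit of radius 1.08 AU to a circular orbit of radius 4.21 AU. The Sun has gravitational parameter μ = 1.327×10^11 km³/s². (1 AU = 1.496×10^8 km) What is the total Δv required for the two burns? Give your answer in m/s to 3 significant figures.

In km: r₁ = 1.08 × 1.496×10^8 = 1.61568×10^8 km; r₂ = 4.21 × 1.496×10^8 = 6.29816×10^8 km.
Semi-major axis of the transfer orbit: a_t = (1.61568×10^8 + 6.29816×10^8)/2 = 3.95692×10^8 km.
At r₁ the circular-orbit speed is v₁ = √(μ/r₁) = 28.6588 km/s.
Transfer-orbit speed at r₁ (vis-viva equation): v_p = √[μ(2/r₁ − 1/a_t)] = 36.1565 km/s.
First burn Δv₁ = |v_p − v₁| = 7.498 km/s.
At r₂, v₂ = √(μ/r₂) = 14.515 km/s.
Transfer-orbit speed at r₂: v_a = √[μ(2/r₂ − 1/a_t)] = 9.2753 km/s.
Second burn Δv₂ = |v₂ − v_a| = 5.240 km/s.
Δv = Δv₁ + Δv₂ = 7.498 + 5.240 = 12.74 km/s.

Δv = 12700 m/s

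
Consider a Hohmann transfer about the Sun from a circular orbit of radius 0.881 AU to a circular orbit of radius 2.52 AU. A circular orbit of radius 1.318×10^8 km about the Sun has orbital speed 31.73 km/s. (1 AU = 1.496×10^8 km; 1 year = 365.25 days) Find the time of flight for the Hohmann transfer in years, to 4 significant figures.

t = 1.109 years

From the circular-orbit relation v² = μ/r at r = 1.318×10^8 km: μ = v²r = (31.73)² × 1.318×10^8 = 1.32695×10^11 km³/s².
In km: r₁ = 0.881 × 1.496×10^8 = 1.317976×10^8 km; r₂ = 2.52 × 1.496×10^8 = 3.76992×10^8 km.
The Hohmann ellipse has a_t = (r₁ + r₂)/2 = 2.543948×10^8 km.
Transfer time t = π√(a_t³/μ) = π√((2.543948×10^8)³ / 1.32695×10^11) = 3.499×10^7 s.
Converting: 3.499×10^7 s ÷ 3.15576×10^7 s/year (365.25 × 86400) = 1.109 years.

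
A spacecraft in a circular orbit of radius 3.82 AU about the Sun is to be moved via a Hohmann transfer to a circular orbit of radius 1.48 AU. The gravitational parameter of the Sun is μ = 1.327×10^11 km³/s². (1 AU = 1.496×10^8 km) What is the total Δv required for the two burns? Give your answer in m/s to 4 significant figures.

Δv = 8762 m/s

In km: r₁ = 3.82 × 1.496×10^8 = 5.71472×10^8 km; r₂ = 1.48 × 1.496×10^8 = 2.21408×10^8 km.
Transfer-ellipse semi-major axis a_t = (r₁ + r₂)/2 = (5.71472×10^8 + 2.21408×10^8)/2 = 3.9644×10^8 km.
Circular speed at r₁: v₁ = √(μ/r₁) = √(1.327×10^11/5.71472×10^8) = 15.24 km/s.
On the transfer ellipse at r₁, vis-viva gives v_a = √[μ(2/r₁ − 1/a_t)] = 11.39 km/s.
First burn Δv₁ = |v_a − v₁| = 3.850 km/s.
Circular speed at r₂: v₂ = √(μ/r₂) = 24.4815 km/s.
Transfer-orbit speed at r₂: v_p = √[μ(2/r₂ − 1/a_t)] = 29.3932 km/s.
Second burn Δv₂ = |v₂ − v_p| = 4.912 km/s.
Total Δv = Δv₁ + Δv₂ = 8.762 km/s.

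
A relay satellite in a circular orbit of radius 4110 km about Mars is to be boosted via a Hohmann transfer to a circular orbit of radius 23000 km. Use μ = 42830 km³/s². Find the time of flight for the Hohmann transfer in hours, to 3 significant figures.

Semi-major axis of the transfer orbit: a_t = (4110 + 23000)/2 = 13555 km.
Transfer time t = π√(a_t³/μ) = π√((13555)³ / 42830) = 23957 s.
Converting: 23957 s ÷ 3600 s/hour = 6.65 hours.

t = 6.65 hours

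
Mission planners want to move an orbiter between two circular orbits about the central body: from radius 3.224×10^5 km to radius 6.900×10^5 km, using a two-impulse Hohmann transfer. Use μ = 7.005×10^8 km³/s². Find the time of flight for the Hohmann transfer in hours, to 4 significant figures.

The Hohmann ellipse has a_t = (r₁ + r₂)/2 = 5.062×10^5 km.
Half the transfer-orbit period gives t = π√(a_t³/μ) = 42749 s.
Converting: 42749 s ÷ 3600 s/hour = 11.87 hours.

t = 11.87 hours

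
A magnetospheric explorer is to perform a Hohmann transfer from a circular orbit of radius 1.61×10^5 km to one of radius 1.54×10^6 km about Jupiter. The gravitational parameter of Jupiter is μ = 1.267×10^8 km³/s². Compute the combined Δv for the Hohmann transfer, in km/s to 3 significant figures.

Transfer-ellipse semi-major axis a_t = (r₁ + r₂)/2 = (1.610×10^5 + 1.540×10^6)/2 = 8.505×10^5 km.
At r₁ the circular-orbit speed is v₁ = √(μ/r₁) = 28.0527 km/s.
Transfer-orbit speed at r₁ (vis-viva): v_p = √[μ(2/r₁ − 1/a_t)] = 37.7484 km/s.
First burn Δv₁ = |v_p − v₁| = 9.696 km/s.
At r₂, v₂ = √(μ/r₂) = 9.070 km/s.
Transfer-orbit speed at r₂: v_a = √[μ(2/r₂ − 1/a_t)] = 3.946 km/s.
Second burn Δv₂ = |v₂ − v_a| = 5.124 km/s.
Total Δv = Δv₁ + Δv₂ = 14.82 km/s.

Δv = 14.8 km/s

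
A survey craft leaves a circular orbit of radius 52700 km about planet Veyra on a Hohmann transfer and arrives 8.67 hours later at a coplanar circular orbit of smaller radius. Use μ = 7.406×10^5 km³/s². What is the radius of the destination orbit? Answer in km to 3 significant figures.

Transfer time t = 8.67 hours = 31212 s, and t = π√(a_t³/μ).
So a_t = (μ t²/π²)^(1/3) = (7.406×10^5 × (31212)² / π²)^(1/3) = 41813 km.
Since a_t = (r₁ + r₂)/2, r₂ = 2a_t − r₁ = 2×41813 − 52700 = 30926 km.

r₂ = 30900 km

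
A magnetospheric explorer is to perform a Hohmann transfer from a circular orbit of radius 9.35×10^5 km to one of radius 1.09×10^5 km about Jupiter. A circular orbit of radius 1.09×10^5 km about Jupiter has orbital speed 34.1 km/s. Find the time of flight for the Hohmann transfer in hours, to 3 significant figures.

From the circular-orbit relation v² = μ/r at r = 1.09×10^5 km: μ = v²r = (34.1)² × 1.09×10^5 = 1.26746×10^8 km³/s².
Transfer-ellipse semi-major axis a_t = (r₁ + r₂)/2 = (9.350×10^5 + 1.090×10^5)/2 = 5.220×10^5 km.
Transfer time t = π√(a_t³/μ) = π√((5.220×10^5)³ / 1.26746×10^8) = 1.052×10^5 s.
Converting: 1.052×10^5 s ÷ 3600 s/hour = 29.2 hours.

t = 29.2 hours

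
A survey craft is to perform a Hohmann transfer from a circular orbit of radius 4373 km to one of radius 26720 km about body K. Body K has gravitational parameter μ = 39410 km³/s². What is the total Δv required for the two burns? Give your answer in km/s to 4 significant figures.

Transfer-ellipse semi-major axis a_t = (r₁ + r₂)/2 = (4373 + 26720)/2 = 15546.5 km.
Circular speed at r₁: v₁ = √(μ/r₁) = √(39410/4373) = 3.0020 km/s.
Transfer-orbit speed at r₁ (vis-viva equation): v_p = √[μ(2/r₁ − 1/a_t)] = 3.9356 km/s.
First burn Δv₁ = |v_p − v₁| = 0.9336 km/s.
Circular speed at r₂: v₂ = √(μ/r₂) = 1.2145 km/s.
Transfer-orbit speed at r₂: v_a = √[μ(2/r₂ − 1/a_t)] = 0.64411 km/s.
Second burn Δv₂ = |v₂ − v_a| = 0.5704 km/s.
Total Δv = Δv₁ + Δv₂ = 1.504 km/s.

Δv = 1.504 km/s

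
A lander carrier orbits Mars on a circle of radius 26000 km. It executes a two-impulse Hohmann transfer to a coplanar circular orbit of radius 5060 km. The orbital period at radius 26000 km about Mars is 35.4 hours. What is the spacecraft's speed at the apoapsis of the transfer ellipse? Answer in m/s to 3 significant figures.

From Kepler's third law T² = 4π²r³/μ at r = 26000 km, T = 35.4 hours = 35.4 × 3600 s = 1.2744×10^5 s: μ = 4π²r³/T² = 42723.6 km³/s².
Transfer-ellipse semi-major axis a_t = (r₁ + r₂)/2 = (26000 + 5060)/2 = 15530 km.
At apoapsis, r = 26000 km.
Vis-viva: v = √[μ(2/r − 1/a_t)] = √[42723.6 × (2/26000 − 1/15530)] = 0.7317 km/s.

v = 732 m/s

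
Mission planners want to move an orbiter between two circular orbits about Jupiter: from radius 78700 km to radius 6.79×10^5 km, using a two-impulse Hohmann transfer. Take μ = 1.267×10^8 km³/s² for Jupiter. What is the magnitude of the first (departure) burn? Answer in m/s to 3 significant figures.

Semi-major axis of the transfer orbit: a_t = (78700 + 6.790×10^5)/2 = 3.7885×10^5 km.
On the circular orbit at r = 78700 km, v_c = √(μ/r) = 40.124 km/s.
Transfer-orbit speed at the same r (vis-viva, a = a_t): v_t = √[μ(2/r − 1/a_t)] = 53.716 km/s.
Δv₁ = |v_t − v_c| = |53.716 − 40.124| = 13.59 km/s.

Δv₁ = 13600 m/s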